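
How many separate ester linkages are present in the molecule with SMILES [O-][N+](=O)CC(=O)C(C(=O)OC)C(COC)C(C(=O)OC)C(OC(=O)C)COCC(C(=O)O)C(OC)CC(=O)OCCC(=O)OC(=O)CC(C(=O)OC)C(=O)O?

5

–NO2 on carbon → nitro group.
–C(=O)– with carbon on both sides → ketone.
pendant –COOCH3: carbonyl C bonded to C and –OCH3 → ester.
pendant –CH2OCH3: C–O–C linkage → ether.
pendant –COOCH3: carbonyl C bonded to C and –OCH3 → ester.
pendant –OC(=O)CH3: an acyloxy group → ester.
C–O–C with sp³ carbons on both sides and no adjacent C=O → ether.
pendant –COOH: carbonyl C bonded to C and –OH → carboxylic acid.
pendant –OCH3: C–O–C with sp³ C, no adjacent C=O → ether.
–C(=O)–O–C with C on the carbonyl side → ester.
two acyl groups sharing one oxygen, –C(=O)–O–C(=O)– → anhydride.
pendant –COOCH3: carbonyl C bonded to C and –OCH3 → ester.
–COOH: carbonyl C bonded to –OH and C → carboxylic acid (the –OH is not a separate alcohol).
Ester appears at: CH(COOCH3), CH(COOCH3), CH(OCOCH3), CH2COOCH2, CH(COOCH3) → 5.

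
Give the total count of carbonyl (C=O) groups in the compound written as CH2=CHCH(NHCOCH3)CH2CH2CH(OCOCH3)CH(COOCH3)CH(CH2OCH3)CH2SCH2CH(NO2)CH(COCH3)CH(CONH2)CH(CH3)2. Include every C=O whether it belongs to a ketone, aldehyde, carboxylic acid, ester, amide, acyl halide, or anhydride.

5

CH(NHCOCH3): amide, 1 C=O (running total 1).
CH(OCOCH3): ester, 1 C=O (running total 2).
CH(COOCH3): ester, 1 C=O (running total 3).
CH(COCH3): ketone, 1 C=O (running total 4).
CH(CONH2): amide, 1 C=O (running total 5).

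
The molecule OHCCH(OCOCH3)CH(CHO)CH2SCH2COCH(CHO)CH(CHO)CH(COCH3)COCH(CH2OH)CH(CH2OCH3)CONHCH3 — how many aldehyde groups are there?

Reading the structure from left to right:
  OHC: terminal –CHO: carbonyl C bonded to H and C → aldehyde.
  CH(OCOCH3): pendant –OC(=O)CH3: an acyloxy group → ester.
  CH(CHO): pendant –CHO: carbonyl C bonded to C and H → aldehyde.
  CH2SCH2: C–S–C linkage → sulfide (thioether).
  CO: –C(=O)– with carbon on both sides → ketone.
  CH(CHO): pendant –CHO: carbonyl C bonded to C and H → aldehyde.
  CH(CHO): pendant –CHO: carbonyl C bonded to C and H → aldehyde.
  CH(COCH3): pendant –COCH3: carbonyl C bonded to two carbons → ketone.
  CO: –C(=O)– with carbon on both sides → ketone.
  CH(CH2OH): pendant –CH2OH on an sp³ backbone C → alcohol.
  CH(CH2OCH3): pendant –CH2OCH3: C–O–C linkage → ether.
  CONHCH3: –C(=O)NHCH3: carbonyl C bonded to C and to N → amide (the N is not an amine).
Aldehyde appears at: OHC, CH(CHO), CH(CHO), CH(CHO) → 4.

4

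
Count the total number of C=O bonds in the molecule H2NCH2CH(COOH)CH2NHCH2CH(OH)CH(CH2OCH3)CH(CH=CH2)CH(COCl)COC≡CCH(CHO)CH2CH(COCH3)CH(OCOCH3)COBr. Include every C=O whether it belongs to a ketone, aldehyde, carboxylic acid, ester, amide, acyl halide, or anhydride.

7

CH(COOH): carboxylic acid, 1 C=O (running total 1).
CH(COCl): acyl halide, 1 C=O (running total 2).
CO: ketone, 1 C=O (running total 3).
CH(CHO): aldehyde, 1 C=O (running total 4).
CH(COCH3): ketone, 1 C=O (running total 5).
CH(OCOCH3): ester, 1 C=O (running total 6).
COBr: acyl halide, 1 C=O (running total 7).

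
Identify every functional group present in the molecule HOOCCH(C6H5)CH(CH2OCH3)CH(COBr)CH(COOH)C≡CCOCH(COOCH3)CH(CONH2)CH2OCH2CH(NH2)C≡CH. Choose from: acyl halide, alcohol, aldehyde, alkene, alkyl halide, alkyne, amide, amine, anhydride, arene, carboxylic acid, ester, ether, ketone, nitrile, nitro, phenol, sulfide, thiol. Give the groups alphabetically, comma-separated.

acyl halide, alkyne, amide, amine, arene, carboxylic acid, ester, ether, ketone

–COOH: carbonyl C bonded to –OH and C → carboxylic acid (the –OH is not a separate alcohol).
pendant –C6H5: benzene ring → arene.
pendant –CH2OCH3: C–O–C linkage → ether.
pendant –C(=O)X: carbonyl C bonded to C and halogen → acyl halide.
pendant –COOH: carbonyl C bonded to C and –OH → carboxylic acid.
C≡C triple bond → alkyne.
–C(=O)– with carbon on both sides → ketone.
pendant –COOCH3: carbonyl C bonded to C and –OCH3 → ester.
pendant –CONH2: carbonyl C bonded to C and N → amide.
C–O–C with sp³ carbons on both sides and no adjacent C=O → ether.
–NH2 on an sp³ carbon with no adjacent C=O → amine.
C≡C triple bond → alkyne.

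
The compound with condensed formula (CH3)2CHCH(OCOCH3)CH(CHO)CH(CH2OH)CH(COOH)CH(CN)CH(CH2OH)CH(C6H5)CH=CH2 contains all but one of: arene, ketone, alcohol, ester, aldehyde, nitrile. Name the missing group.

alcohol: present (CH(CH2OH) — pendant –CH2OH on an sp³ backbone C → alcohol).
nitrile: present (CH(CN) — pendant –C≡N: nitrile).
aldehyde: present (CH(CHO) — pendant –CHO: carbonyl C bonded to C and H → aldehyde).
ester: present (CH(OCOCH3) — pendant –OC(=O)CH3: an acyloxy group → ester).
arene: present (CH(C6H5) — pendant –C6H5: benzene ring → arene).
ketone: absent. In CH(OCOCH3), the C=O is bonded to an –O–C group, which defines an ester, not a ketone. In CH(COOH), the C=O bears an –OH, making it a carboxylic acid rather than a ketone. In CH(CHO), the carbonyl carbon carries an H, so it is an aldehyde, not a ketone.

ketone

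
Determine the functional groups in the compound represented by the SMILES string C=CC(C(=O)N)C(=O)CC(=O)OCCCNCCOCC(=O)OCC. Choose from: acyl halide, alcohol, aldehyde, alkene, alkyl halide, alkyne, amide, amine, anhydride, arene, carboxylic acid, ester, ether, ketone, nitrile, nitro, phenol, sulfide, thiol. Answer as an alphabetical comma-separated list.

alkene, amide, amine, ester, ether, ketone

C=C double bond → alkene.
pendant –CONH2: carbonyl C bonded to C and N → amide.
–C(=O)– with carbon on both sides → ketone.
–C(=O)–O–C with C on the carbonyl side → ester.
C–N–C with sp³ carbons and no adjacent C=O → amine (secondary).
C–O–C with sp³ carbons on both sides and no adjacent C=O → ether.
–C(=O)OCH2CH3: carbonyl C bonded to C and to –OEt → ester.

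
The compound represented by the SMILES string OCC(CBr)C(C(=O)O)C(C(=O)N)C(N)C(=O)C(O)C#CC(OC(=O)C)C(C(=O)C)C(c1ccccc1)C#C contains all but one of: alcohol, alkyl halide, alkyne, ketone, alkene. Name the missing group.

ketone: present (CO — –C(=O)– with carbon on both sides → ketone).
alcohol: present (HOCH2 — HO– on an sp³ carbon → alcohol).
alkyne: present (C≡C — C≡C triple bond → alkyne).
alkyl halide: present (CH(CH2Br) — pendant –CH2X: halogen on sp³ carbon → alkyl halide).
alkene: absent. In CH(C6H5), the C=C units are part of an aromatic ring, which is an arene, not an isolated alkene.

alkene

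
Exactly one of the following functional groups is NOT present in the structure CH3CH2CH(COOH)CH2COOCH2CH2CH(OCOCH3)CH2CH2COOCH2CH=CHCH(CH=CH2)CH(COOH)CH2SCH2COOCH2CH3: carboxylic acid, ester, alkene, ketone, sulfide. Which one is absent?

ketone

ester: present (CH2COOCH2 — –C(=O)–O–C with C on the carbonyl side → ester).
sulfide: present (CH2SCH2 — C–S–C linkage → sulfide (thioether)).
alkene: present (CH=CH — C=C double bond → alkene).
carboxylic acid: present (CH(COOH) — pendant –COOH: carbonyl C bonded to C and –OH → carboxylic acid).
ketone: absent. In each of CH2COOCH2, CH(OCOCH3) and COOCH2CH3, the C=O is bonded to an –O–C group, which defines an ester, not a ketone. In CH(COOH), the C=O bears an –OH, making it a carboxylic acid rather than a ketone.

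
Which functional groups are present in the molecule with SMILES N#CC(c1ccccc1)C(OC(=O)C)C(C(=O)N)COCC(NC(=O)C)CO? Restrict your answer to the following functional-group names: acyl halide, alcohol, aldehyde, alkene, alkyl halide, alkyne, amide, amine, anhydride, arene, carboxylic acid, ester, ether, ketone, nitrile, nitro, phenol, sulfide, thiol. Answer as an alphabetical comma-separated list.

alcohol, amide, arene, ester, ether, nitrile

N≡C–: carbon triple-bonded to nitrogen → nitrile.
pendant –C6H5: benzene ring → arene.
pendant –OC(=O)CH3: an acyloxy group → ester.
pendant –CONH2: carbonyl C bonded to C and N → amide.
C–O–C with sp³ carbons on both sides and no adjacent C=O → ether.
pendant –NHC(=O)CH3: N bonded to a carbonyl → amide (not amine).
–OH on an sp³ carbon → alcohol.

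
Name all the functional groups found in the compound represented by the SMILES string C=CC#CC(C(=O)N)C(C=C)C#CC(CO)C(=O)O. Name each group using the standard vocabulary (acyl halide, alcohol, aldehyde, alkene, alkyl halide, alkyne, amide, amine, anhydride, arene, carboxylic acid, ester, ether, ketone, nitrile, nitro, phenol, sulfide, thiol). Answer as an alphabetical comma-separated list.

alcohol, alkene, alkyne, amide, carboxylic acid

C=C double bond → alkene.
C≡C triple bond → alkyne.
pendant –CONH2: carbonyl C bonded to C and N → amide.
pendant –CH=CH2: C=C double bond → alkene.
C≡C triple bond → alkyne.
pendant –CH2OH on an sp³ backbone C → alcohol.
–COOH: carbonyl C bonded to –OH and C → carboxylic acid (the –OH is not a separate alcohol).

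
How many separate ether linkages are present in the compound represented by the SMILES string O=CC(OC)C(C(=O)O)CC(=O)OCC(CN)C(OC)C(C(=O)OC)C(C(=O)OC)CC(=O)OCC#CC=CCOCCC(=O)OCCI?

terminal –CHO: carbonyl C bonded to H and C → aldehyde.
pendant –OCH3: C–O–C with sp³ C, no adjacent C=O → ether.
pendant –COOH: carbonyl C bonded to C and –OH → carboxylic acid.
–C(=O)–O–C with C on the carbonyl side → ester.
pendant –CH2NH2: N on sp³ C, no adjacent C=O → amine.
pendant –OCH3: C–O–C with sp³ C, no adjacent C=O → ether.
pendant –COOCH3: carbonyl C bonded to C and –OCH3 → ester.
pendant –COOCH3: carbonyl C bonded to C and –OCH3 → ester.
–C(=O)–O–C with C on the carbonyl side → ester.
C≡C triple bond → alkyne.
C=C double bond → alkene.
C–O–C with sp³ carbons on both sides and no adjacent C=O → ether.
–C(=O)–O–C with C on the carbonyl side → ester.
halogen on an sp³ carbon → alkyl halide.
Ether appears at: CH(OCH3), CH(OCH3), CH2OCH2 → 3.

3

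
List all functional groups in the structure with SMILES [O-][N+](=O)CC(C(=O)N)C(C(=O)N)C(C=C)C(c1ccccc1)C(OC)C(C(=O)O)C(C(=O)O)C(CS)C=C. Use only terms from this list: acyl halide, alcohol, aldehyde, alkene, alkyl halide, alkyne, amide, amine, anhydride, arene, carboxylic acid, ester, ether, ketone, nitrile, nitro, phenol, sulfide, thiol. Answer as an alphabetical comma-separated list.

alkene, amide, arene, carboxylic acid, ether, nitro, thiol

–NO2 on carbon → nitro group.
pendant –CONH2: carbonyl C bonded to C and N → amide.
pendant –CONH2: carbonyl C bonded to C and N → amide.
pendant –CH=CH2: C=C double bond → alkene.
pendant –C6H5: benzene ring → arene.
pendant –OCH3: C–O–C with sp³ C, no adjacent C=O → ether.
pendant –COOH: carbonyl C bonded to C and –OH → carboxylic acid.
pendant –COOH: carbonyl C bonded to C and –OH → carboxylic acid.
pendant –CH2SH → thiol.
C=C double bond → alkene.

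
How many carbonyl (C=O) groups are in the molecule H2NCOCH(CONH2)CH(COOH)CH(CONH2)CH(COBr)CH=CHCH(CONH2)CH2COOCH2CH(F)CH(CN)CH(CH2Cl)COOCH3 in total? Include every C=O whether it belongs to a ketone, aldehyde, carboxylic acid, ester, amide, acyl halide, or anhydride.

H2NCO: amide, 1 C=O (running total 1).
CH(CONH2): amide, 1 C=O (running total 2).
CH(COOH): carboxylic acid, 1 C=O (running total 3).
CH(CONH2): amide, 1 C=O (running total 4).
CH(COBr): acyl halide, 1 C=O (running total 5).
CH(CONH2): amide, 1 C=O (running total 6).
CH2COOCH2: ester, 1 C=O (running total 7).
COOCH3: ester, 1 C=O (running total 8).

8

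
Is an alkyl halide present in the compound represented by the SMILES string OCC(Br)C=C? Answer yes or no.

Taking each segment in turn:
  HOCH2: HO– on an sp³ carbon → alcohol.
  CH(Br): halogen on an sp³ carbon → alkyl halide.
  CH=CH2: C=C double bond → alkene.
The CH(Br) segment supplies the alkyl halide: halogen on an sp³ carbon → alkyl halide.

yes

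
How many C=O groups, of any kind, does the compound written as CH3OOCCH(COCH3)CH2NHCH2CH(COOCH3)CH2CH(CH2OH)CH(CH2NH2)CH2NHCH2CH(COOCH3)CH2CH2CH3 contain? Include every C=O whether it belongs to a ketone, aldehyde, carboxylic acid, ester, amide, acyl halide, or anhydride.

4

CH3OOC: ester, 1 C=O (running total 1).
CH(COCH3): ketone, 1 C=O (running total 2).
CH(COOCH3): ester, 1 C=O (running total 3).
CH(COOCH3): ester, 1 C=O (running total 4).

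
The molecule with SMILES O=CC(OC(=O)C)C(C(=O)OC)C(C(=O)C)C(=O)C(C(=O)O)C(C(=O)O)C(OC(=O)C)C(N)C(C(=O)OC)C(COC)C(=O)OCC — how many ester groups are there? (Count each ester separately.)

5

Reading the structure from left to right:
  OHC: terminal –CHO: carbonyl C bonded to H and C → aldehyde.
  CH(OCOCH3): pendant –OC(=O)CH3: an acyloxy group → ester.
  CH(COOCH3): pendant –COOCH3: carbonyl C bonded to C and –OCH3 → ester.
  CH(COCH3): pendant –COCH3: carbonyl C bonded to two carbons → ketone.
  CO: –C(=O)– with carbon on both sides → ketone.
  CH(COOH): pendant –COOH: carbonyl C bonded to C and –OH → carboxylic acid.
  CH(COOH): pendant –COOH: carbonyl C bonded to C and –OH → carboxylic acid.
  CH(OCOCH3): pendant –OC(=O)CH3: an acyloxy group → ester.
  CH(NH2): –NH2 on an sp³ carbon with no adjacent C=O → amine.
  CH(COOCH3): pendant –COOCH3: carbonyl C bonded to C and –OCH3 → ester.
  CH(CH2OCH3): pendant –CH2OCH3: C–O–C linkage → ether.
  COOCH2CH3: –C(=O)OCH2CH3: carbonyl C bonded to C and to –OEt → ester.
Ester appears at: CH(OCOCH3), CH(COOCH3), CH(OCOCH3), CH(COOCH3), COOCH2CH3 → 5.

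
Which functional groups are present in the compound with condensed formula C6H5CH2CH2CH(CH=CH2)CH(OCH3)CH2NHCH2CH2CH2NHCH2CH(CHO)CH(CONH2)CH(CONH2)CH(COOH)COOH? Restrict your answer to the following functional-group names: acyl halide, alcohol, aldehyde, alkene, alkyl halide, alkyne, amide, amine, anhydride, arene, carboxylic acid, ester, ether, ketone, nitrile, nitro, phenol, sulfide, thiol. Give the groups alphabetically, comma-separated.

Working along the chain:
  C6H5: C6H5– phenyl ring → arene.
  CH(CH=CH2): pendant –CH=CH2: C=C double bond → alkene.
  CH(OCH3): pendant –OCH3: C–O–C with sp³ C, no adjacent C=O → ether.
  CH2NHCH2: C–N–C with sp³ carbons and no adjacent C=O → amine (secondary).
  CH2NHCH2: C–N–C with sp³ carbons and no adjacent C=O → amine (secondary).
  CH(CHO): pendant –CHO: carbonyl C bonded to C and H → aldehyde.
  CH(CONH2): pendant –CONH2: carbonyl C bonded to C and N → amide.
  CH(CONH2): pendant –CONH2: carbonyl C bonded to C and N → amide.
  CH(COOH): pendant –COOH: carbonyl C bonded to C and –OH → carboxylic acid.
  COOH: –COOH: carbonyl C bonded to –OH and C → carboxylic acid (the –OH is not a separate alcohol).

aldehyde, alkene, amide, amine, arene, carboxylic acid, ether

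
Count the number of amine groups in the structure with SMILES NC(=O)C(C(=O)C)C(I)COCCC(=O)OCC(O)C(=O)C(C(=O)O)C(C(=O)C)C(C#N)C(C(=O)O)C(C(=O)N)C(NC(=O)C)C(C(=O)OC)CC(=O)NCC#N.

Taking each segment in turn:
  H2NCO: –C(=O)NH2: carbonyl C bonded to C and to N → amide (the N is not a separate amine).
  CH(COCH3): pendant –COCH3: carbonyl C bonded to two carbons → ketone.
  CH(I): halogen on an sp³ carbon → alkyl halide.
  CH2OCH2: C–O–C with sp³ carbons on both sides and no adjacent C=O → ether.
  CH2COOCH2: –C(=O)–O–C with C on the carbonyl side → ester.
  CH(OH): –OH on an sp³ carbon → alcohol (secondary).
  CO: –C(=O)– with carbon on both sides → ketone.
  CH(COOH): pendant –COOH: carbonyl C bonded to C and –OH → carboxylic acid.
  CH(COCH3): pendant –COCH3: carbonyl C bonded to two carbons → ketone.
  CH(CN): pendant –C≡N: nitrile.
  CH(COOH): pendant –COOH: carbonyl C bonded to C and –OH → carboxylic acid.
  CH(CONH2): pendant –CONH2: carbonyl C bonded to C and N → amide.
  CH(NHCOCH3): pendant –NHC(=O)CH3: N bonded to a carbonyl → amide (not amine).
  CH(COOCH3): pendant –COOCH3: carbonyl C bonded to C and –OCH3 → ester.
  CH2CONHCH2: –C(=O)–N– linkage → amide (the N is not an amine).
  CN: –C≡N: carbon triple-bonded to nitrogen → nitrile.
No segment is a amine: H2NCO is amide, not amine; CH(CN) is nitrile, not amine; CH(CONH2) is amide, not amine. → 0.

0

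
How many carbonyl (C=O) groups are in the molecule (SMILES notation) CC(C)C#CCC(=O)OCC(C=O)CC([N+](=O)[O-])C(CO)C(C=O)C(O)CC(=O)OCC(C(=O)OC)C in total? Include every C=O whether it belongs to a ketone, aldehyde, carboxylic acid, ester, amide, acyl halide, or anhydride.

5

CH2COOCH2: ester, 1 C=O (running total 1).
CH(CHO): aldehyde, 1 C=O (running total 2).
CH(CHO): aldehyde, 1 C=O (running total 3).
CH2COOCH2: ester, 1 C=O (running total 4).
CH(COOCH3): ester, 1 C=O (running total 5).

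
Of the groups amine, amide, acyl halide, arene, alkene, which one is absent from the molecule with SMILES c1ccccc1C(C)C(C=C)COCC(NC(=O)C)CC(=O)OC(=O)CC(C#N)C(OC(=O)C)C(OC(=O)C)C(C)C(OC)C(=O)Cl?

alkene: present (CH(CH=CH2) — pendant –CH=CH2: C=C double bond → alkene).
arene: present (C6H5 — C6H5– phenyl ring → arene).
acyl halide: present (COCl — –C(=O)Cl: carbonyl C bonded to C and to a halogen → acyl halide (not alkyl halide)).
amide: present (CH(NHCOCH3) — pendant –NHC(=O)CH3: N bonded to a carbonyl → amide (not amine)).
amine: absent. In CH(NHCOCH3), the nitrogen is bonded directly to a carbonyl carbon, making it part of an amide, not a free amine.

amine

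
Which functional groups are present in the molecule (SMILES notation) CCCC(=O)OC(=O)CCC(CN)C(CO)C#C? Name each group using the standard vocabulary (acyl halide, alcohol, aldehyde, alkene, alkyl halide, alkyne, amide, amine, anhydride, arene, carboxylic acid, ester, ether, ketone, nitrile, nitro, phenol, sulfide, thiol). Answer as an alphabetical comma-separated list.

Reading the structure from left to right:
  CH2CO-O-COCH2: two acyl groups sharing one oxygen, –C(=O)–O–C(=O)– → anhydride.
  CH(CH2NH2): pendant –CH2NH2: N on sp³ C, no adjacent C=O → amine.
  CH(CH2OH): pendant –CH2OH on an sp³ backbone C → alcohol.
  C≡CH: C≡C triple bond → alkyne.

alcohol, alkyne, amine, anhydride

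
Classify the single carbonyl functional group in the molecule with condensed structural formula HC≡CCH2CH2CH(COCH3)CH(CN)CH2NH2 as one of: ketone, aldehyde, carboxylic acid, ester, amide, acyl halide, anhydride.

ketone

The carbonyl is in the CH(COCH3) segment: pendant –COCH3: carbonyl C bonded to two carbons → ketone.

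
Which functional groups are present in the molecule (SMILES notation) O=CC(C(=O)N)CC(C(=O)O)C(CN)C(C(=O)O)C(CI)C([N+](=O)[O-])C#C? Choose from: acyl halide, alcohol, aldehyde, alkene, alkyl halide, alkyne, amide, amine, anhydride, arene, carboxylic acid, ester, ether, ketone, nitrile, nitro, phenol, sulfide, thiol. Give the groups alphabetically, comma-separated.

Working along the chain:
  OHC: terminal –CHO: carbonyl C bonded to H and C → aldehyde.
  CH(CONH2): pendant –CONH2: carbonyl C bonded to C and N → amide.
  CH(COOH): pendant –COOH: carbonyl C bonded to C and –OH → carboxylic acid.
  CH(CH2NH2): pendant –CH2NH2: N on sp³ C, no adjacent C=O → amine.
  CH(COOH): pendant –COOH: carbonyl C bonded to C and –OH → carboxylic acid.
  CH(CH2I): pendant –CH2X: halogen on sp³ carbon → alkyl halide.
  CH(NO2): –NO2 on an sp³ carbon → nitro (the N=O is not a carbonyl).
  C≡CH: C≡C triple bond → alkyne.

aldehyde, alkyl halide, alkyne, amide, amine, carboxylic acid, nitro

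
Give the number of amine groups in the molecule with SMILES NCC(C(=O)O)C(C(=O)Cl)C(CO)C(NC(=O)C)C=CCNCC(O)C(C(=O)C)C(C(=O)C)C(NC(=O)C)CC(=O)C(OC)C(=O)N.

2

Working along the chain:
  H2NCH2: –NH2 on an sp³ carbon with no adjacent C=O → amine.
  CH(COOH): pendant –COOH: carbonyl C bonded to C and –OH → carboxylic acid.
  CH(COCl): pendant –C(=O)X: carbonyl C bonded to C and halogen → acyl halide.
  CH(CH2OH): pendant –CH2OH on an sp³ backbone C → alcohol.
  CH(NHCOCH3): pendant –NHC(=O)CH3: N bonded to a carbonyl → amide (not amine).
  CH=CH: C=C double bond → alkene.
  CH2NHCH2: C–N–C with sp³ carbons and no adjacent C=O → amine (secondary).
  CH(OH): –OH on an sp³ carbon → alcohol (secondary).
  CH(COCH3): pendant –COCH3: carbonyl C bonded to two carbons → ketone.
  CH(COCH3): pendant –COCH3: carbonyl C bonded to two carbons → ketone.
  CH(NHCOCH3): pendant –NHC(=O)CH3: N bonded to a carbonyl → amide (not amine).
  CO: –C(=O)– with carbon on both sides → ketone.
  CH(OCH3): pendant –OCH3: C–O–C with sp³ C, no adjacent C=O → ether.
  CONH2: –C(=O)NH2: carbonyl C bonded to C and to N → amide (the N is not a separate amine).
Amine appears at: H2NCH2, CH2NHCH2 → 2.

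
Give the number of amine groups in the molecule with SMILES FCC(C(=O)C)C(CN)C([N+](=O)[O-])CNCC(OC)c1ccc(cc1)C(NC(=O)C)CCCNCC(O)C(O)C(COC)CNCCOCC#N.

Working along the chain:
  FCH2: halogen on an sp³ carbon → alkyl halide.
  CH(COCH3): pendant –COCH3: carbonyl C bonded to two carbons → ketone.
  CH(CH2NH2): pendant –CH2NH2: N on sp³ C, no adjacent C=O → amine.
  CH(NO2): –NO2 on an sp³ carbon → nitro (the N=O is not a carbonyl).
  CH2NHCH2: C–N–C with sp³ carbons and no adjacent C=O → amine (secondary).
  CH(OCH3): pendant –OCH3: C–O–C with sp³ C, no adjacent C=O → ether.
  C6H4: para-disubstituted benzene ring → arene.
  CH(NHCOCH3): pendant –NHC(=O)CH3: N bonded to a carbonyl → amide (not amine).
  CH2NHCH2: C–N–C with sp³ carbons and no adjacent C=O → amine (secondary).
  CH(OH): –OH on an sp³ carbon → alcohol (secondary).
  CH(OH): –OH on an sp³ carbon → alcohol (secondary).
  CH(CH2OCH3): pendant –CH2OCH3: C–O–C linkage → ether.
  CH2NHCH2: C–N–C with sp³ carbons and no adjacent C=O → amine (secondary).
  CH2OCH2: C–O–C with sp³ carbons on both sides and no adjacent C=O → ether.
  CN: –C≡N: carbon triple-bonded to nitrogen → nitrile.
Amine appears at: CH(CH2NH2), CH2NHCH2, CH2NHCH2, CH2NHCH2 → 4.

4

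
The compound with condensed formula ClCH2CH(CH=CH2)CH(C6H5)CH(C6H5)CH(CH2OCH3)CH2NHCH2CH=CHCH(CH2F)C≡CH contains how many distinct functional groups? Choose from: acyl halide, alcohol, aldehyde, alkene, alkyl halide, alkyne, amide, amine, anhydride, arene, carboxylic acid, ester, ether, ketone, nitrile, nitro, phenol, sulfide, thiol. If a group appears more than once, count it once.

halogen on an sp³ carbon → alkyl halide.
pendant –CH=CH2: C=C double bond → alkene.
pendant –C6H5: benzene ring → arene.
pendant –C6H5: benzene ring → arene.
pendant –CH2OCH3: C–O–C linkage → ether.
C–N–C with sp³ carbons and no adjacent C=O → amine (secondary).
C=C double bond → alkene.
pendant –CH2X: halogen on sp³ carbon → alkyl halide.
C≡C triple bond → alkyne.
Distinct types present: alkene, alkyl halide, alkyne, amine, arene, ether.

6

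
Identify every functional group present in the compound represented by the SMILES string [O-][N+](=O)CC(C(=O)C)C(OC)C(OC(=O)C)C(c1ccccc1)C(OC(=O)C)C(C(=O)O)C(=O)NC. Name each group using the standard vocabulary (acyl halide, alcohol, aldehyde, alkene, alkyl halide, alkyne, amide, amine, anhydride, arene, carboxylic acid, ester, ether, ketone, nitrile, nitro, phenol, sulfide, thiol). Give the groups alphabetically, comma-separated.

Taking each segment in turn:
  O2NCH2: –NO2 on carbon → nitro group.
  CH(COCH3): pendant –COCH3: carbonyl C bonded to two carbons → ketone.
  CH(OCH3): pendant –OCH3: C–O–C with sp³ C, no adjacent C=O → ether.
  CH(OCOCH3): pendant –OC(=O)CH3: an acyloxy group → ester.
  CH(C6H5): pendant –C6H5: benzene ring → arene.
  CH(OCOCH3): pendant –OC(=O)CH3: an acyloxy group → ester.
  CH(COOH): pendant –COOH: carbonyl C bonded to C and –OH → carboxylic acid.
  CONHCH3: –C(=O)NHCH3: carbonyl C bonded to C and to N → amide (the N is not an amine).

amide, arene, carboxylic acid, ester, ether, ketone, nitro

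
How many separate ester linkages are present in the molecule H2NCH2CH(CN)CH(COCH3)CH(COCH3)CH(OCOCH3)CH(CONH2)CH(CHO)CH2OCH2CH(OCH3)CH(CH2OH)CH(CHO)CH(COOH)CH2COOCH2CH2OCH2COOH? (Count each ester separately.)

Working along the chain:
  H2NCH2: –NH2 on an sp³ carbon with no adjacent C=O → amine.
  CH(CN): pendant –C≡N: nitrile.
  CH(COCH3): pendant –COCH3: carbonyl C bonded to two carbons → ketone.
  CH(COCH3): pendant –COCH3: carbonyl C bonded to two carbons → ketone.
  CH(OCOCH3): pendant –OC(=O)CH3: an acyloxy group → ester.
  CH(CONH2): pendant –CONH2: carbonyl C bonded to C and N → amide.
  CH(CHO): pendant –CHO: carbonyl C bonded to C and H → aldehyde.
  CH2OCH2: C–O–C with sp³ carbons on both sides and no adjacent C=O → ether.
  CH(OCH3): pendant –OCH3: C–O–C with sp³ C, no adjacent C=O → ether.
  CH(CH2OH): pendant –CH2OH on an sp³ backbone C → alcohol.
  CH(CHO): pendant –CHO: carbonyl C bonded to C and H → aldehyde.
  CH(COOH): pendant –COOH: carbonyl C bonded to C and –OH → carboxylic acid.
  CH2COOCH2: –C(=O)–O–C with C on the carbonyl side → ester.
  CH2OCH2: C–O–C with sp³ carbons on both sides and no adjacent C=O → ether.
  COOH: –COOH: carbonyl C bonded to –OH and C → carboxylic acid (the –OH is not a separate alcohol).
Ester appears at: CH(OCOCH3), CH2COOCH2 → 2.

2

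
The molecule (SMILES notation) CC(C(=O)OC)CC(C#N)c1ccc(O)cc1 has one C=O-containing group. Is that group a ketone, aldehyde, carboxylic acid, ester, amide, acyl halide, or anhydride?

The carbonyl is in the CH(COOCH3) segment: pendant –COOCH3: carbonyl C bonded to C and –OCH3 → ester.

ester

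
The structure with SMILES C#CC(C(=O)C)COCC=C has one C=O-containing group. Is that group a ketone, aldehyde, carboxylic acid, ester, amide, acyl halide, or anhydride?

ketone

The carbonyl is in the CH(COCH3) segment: pendant –COCH3: carbonyl C bonded to two carbons → ketone.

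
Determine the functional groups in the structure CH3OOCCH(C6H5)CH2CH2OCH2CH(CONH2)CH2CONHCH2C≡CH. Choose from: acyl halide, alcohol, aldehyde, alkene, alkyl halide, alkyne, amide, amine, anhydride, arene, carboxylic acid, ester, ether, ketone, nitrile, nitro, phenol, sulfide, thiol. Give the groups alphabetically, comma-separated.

Working along the chain:
  CH3OOC: CH3O–C(=O)–: carbonyl C bonded to C and to –OCH3 → ester (not ketone + ether).
  CH(C6H5): pendant –C6H5: benzene ring → arene.
  CH2OCH2: C–O–C with sp³ carbons on both sides and no adjacent C=O → ether.
  CH(CONH2): pendant –CONH2: carbonyl C bonded to C and N → amide.
  CH2CONHCH2: –C(=O)–N– linkage → amide (the N is not an amine).
  C≡CH: C≡C triple bond → alkyne.

alkyne, amide, arene, ester, ether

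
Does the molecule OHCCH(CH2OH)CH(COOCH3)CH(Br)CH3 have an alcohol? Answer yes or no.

Reading the structure from left to right:
  OHC: terminal –CHO: carbonyl C bonded to H and C → aldehyde.
  CH(CH2OH): pendant –CH2OH on an sp³ backbone C → alcohol.
  CH(COOCH3): pendant –COOCH3: carbonyl C bonded to C and –OCH3 → ester.
  CH(Br): halogen on an sp³ carbon → alkyl halide.
The CH(CH2OH) segment supplies the alcohol: pendant –CH2OH on an sp³ backbone C → alcohol.

yes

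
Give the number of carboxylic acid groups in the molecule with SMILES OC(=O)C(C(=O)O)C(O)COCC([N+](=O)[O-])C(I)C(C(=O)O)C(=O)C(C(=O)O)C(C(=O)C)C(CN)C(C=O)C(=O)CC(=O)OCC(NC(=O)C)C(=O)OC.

–COOH: carbonyl C bonded to –OH and C → carboxylic acid (the –OH is not a separate alcohol).
pendant –COOH: carbonyl C bonded to C and –OH → carboxylic acid.
–OH on an sp³ carbon → alcohol (secondary).
C–O–C with sp³ carbons on both sides and no adjacent C=O → ether.
–NO2 on an sp³ carbon → nitro (the N=O is not a carbonyl).
halogen on an sp³ carbon → alkyl halide.
pendant –COOH: carbonyl C bonded to C and –OH → carboxylic acid.
–C(=O)– with carbon on both sides → ketone.
pendant –COOH: carbonyl C bonded to C and –OH → carboxylic acid.
pendant –COCH3: carbonyl C bonded to two carbons → ketone.
pendant –CH2NH2: N on sp³ C, no adjacent C=O → amine.
pendant –CHO: carbonyl C bonded to C and H → aldehyde.
–C(=O)– with carbon on both sides → ketone.
–C(=O)–O–C with C on the carbonyl side → ester.
pendant –NHC(=O)CH3: N bonded to a carbonyl → amide (not amine).
–C(=O)OCH3: carbonyl C bonded to C and to –OCH3 → ester (not ketone + ether).
Carboxylic acid appears at: HOOC, CH(COOH), CH(COOH), CH(COOH) → 4.

4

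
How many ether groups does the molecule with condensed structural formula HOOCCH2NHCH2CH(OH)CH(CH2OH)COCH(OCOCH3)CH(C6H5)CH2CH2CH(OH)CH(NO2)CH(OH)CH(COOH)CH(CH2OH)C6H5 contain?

Working along the chain:
  HOOC: –COOH: carbonyl C bonded to –OH and C → carboxylic acid (the –OH is not a separate alcohol).
  CH2NHCH2: C–N–C with sp³ carbons and no adjacent C=O → amine (secondary).
  CH(OH): –OH on an sp³ carbon → alcohol (secondary).
  CH(CH2OH): pendant –CH2OH on an sp³ backbone C → alcohol.
  CO: –C(=O)– with carbon on both sides → ketone.
  CH(OCOCH3): pendant –OC(=O)CH3: an acyloxy group → ester.
  CH(C6H5): pendant –C6H5: benzene ring → arene.
  CH(OH): –OH on an sp³ carbon → alcohol (secondary).
  CH(NO2): –NO2 on an sp³ carbon → nitro (the N=O is not a carbonyl).
  CH(OH): –OH on an sp³ carbon → alcohol (secondary).
  CH(COOH): pendant –COOH: carbonyl C bonded to C and –OH → carboxylic acid.
  CH(CH2OH): pendant –CH2OH on an sp³ backbone C → alcohol.
  C6H5: –C6H5 phenyl ring → arene.
No segment is a ether: CH(OH) is alcohol, not ether; CH(CH2OH) is alcohol, not ether; CH(OCOCH3) is ester, not ether. → 0.

0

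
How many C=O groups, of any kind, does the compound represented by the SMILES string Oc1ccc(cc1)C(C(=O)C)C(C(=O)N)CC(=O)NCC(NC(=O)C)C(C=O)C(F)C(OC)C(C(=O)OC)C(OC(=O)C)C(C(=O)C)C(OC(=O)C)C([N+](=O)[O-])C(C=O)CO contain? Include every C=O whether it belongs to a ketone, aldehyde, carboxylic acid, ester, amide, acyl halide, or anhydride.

CH(COCH3): ketone, 1 C=O (running total 1).
CH(CONH2): amide, 1 C=O (running total 2).
CH2CONHCH2: amide, 1 C=O (running total 3).
CH(NHCOCH3): amide, 1 C=O (running total 4).
CH(CHO): aldehyde, 1 C=O (running total 5).
CH(COOCH3): ester, 1 C=O (running total 6).
CH(OCOCH3): ester, 1 C=O (running total 7).
CH(COCH3): ketone, 1 C=O (running total 8).
CH(OCOCH3): ester, 1 C=O (running total 9).
CH(CHO): aldehyde, 1 C=O (running total 10).

10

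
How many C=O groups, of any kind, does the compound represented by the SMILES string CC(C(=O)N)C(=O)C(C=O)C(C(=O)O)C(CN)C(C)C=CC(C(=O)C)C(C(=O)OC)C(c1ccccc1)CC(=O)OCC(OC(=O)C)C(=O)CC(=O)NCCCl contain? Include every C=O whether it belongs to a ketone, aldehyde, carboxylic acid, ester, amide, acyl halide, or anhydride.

10

CH(CONH2): amide, 1 C=O (running total 1).
CO: ketone, 1 C=O (running total 2).
CH(CHO): aldehyde, 1 C=O (running total 3).
CH(COOH): carboxylic acid, 1 C=O (running total 4).
CH(COCH3): ketone, 1 C=O (running total 5).
CH(COOCH3): ester, 1 C=O (running total 6).
CH2COOCH2: ester, 1 C=O (running total 7).
CH(OCOCH3): ester, 1 C=O (running total 8).
CO: ketone, 1 C=O (running total 9).
CH2CONHCH2: amide, 1 C=O (running total 10).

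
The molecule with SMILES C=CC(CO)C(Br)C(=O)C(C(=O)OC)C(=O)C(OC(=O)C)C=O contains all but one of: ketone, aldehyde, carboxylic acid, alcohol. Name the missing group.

alcohol: present (CH(CH2OH) — pendant –CH2OH on an sp³ backbone C → alcohol).
aldehyde: present (CHO — terminal –CHO: carbonyl C bonded to H and C → aldehyde).
ketone: present (CO — –C(=O)– with carbon on both sides → ketone).
carboxylic acid: absent. In each of CH(COOCH3) and CH(OCOCH3), the acyl oxygen is bonded to carbon (–O–C), not to H, so this is an ester.

carboxylic acid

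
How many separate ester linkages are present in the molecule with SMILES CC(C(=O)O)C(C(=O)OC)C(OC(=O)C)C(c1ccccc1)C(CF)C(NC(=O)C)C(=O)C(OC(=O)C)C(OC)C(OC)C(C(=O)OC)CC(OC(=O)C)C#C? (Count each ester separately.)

5

pendant –COOH: carbonyl C bonded to C and –OH → carboxylic acid.
pendant –COOCH3: carbonyl C bonded to C and –OCH3 → ester.
pendant –OC(=O)CH3: an acyloxy group → ester.
pendant –C6H5: benzene ring → arene.
pendant –CH2X: halogen on sp³ carbon → alkyl halide.
pendant –NHC(=O)CH3: N bonded to a carbonyl → amide (not amine).
–C(=O)– with carbon on both sides → ketone.
pendant –OC(=O)CH3: an acyloxy group → ester.
pendant –OCH3: C–O–C with sp³ C, no adjacent C=O → ether.
pendant –OCH3: C–O–C with sp³ C, no adjacent C=O → ether.
pendant –COOCH3: carbonyl C bonded to C and –OCH3 → ester.
pendant –OC(=O)CH3: an acyloxy group → ester.
C≡C triple bond → alkyne.
Ester appears at: CH(COOCH3), CH(OCOCH3), CH(OCOCH3), CH(COOCH3), CH(OCOCH3) → 5.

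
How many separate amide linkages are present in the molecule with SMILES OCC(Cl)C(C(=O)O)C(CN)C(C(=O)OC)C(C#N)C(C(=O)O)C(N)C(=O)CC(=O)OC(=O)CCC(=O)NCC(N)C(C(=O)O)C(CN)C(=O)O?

1

Taking each segment in turn:
  HOCH2: HO– on an sp³ carbon → alcohol.
  CH(Cl): halogen on an sp³ carbon → alkyl halide.
  CH(COOH): pendant –COOH: carbonyl C bonded to C and –OH → carboxylic acid.
  CH(CH2NH2): pendant –CH2NH2: N on sp³ C, no adjacent C=O → amine.
  CH(COOCH3): pendant –COOCH3: carbonyl C bonded to C and –OCH3 → ester.
  CH(CN): pendant –C≡N: nitrile.
  CH(COOH): pendant –COOH: carbonyl C bonded to C and –OH → carboxylic acid.
  CH(NH2): –NH2 on an sp³ carbon with no adjacent C=O → amine.
  CO: –C(=O)– with carbon on both sides → ketone.
  CH2CO-O-COCH2: two acyl groups sharing one oxygen, –C(=O)–O–C(=O)– → anhydride.
  CH2CONHCH2: –C(=O)–N– linkage → amide (the N is not an amine).
  CH(NH2): –NH2 on an sp³ carbon with no adjacent C=O → amine.
  CH(COOH): pendant –COOH: carbonyl C bonded to C and –OH → carboxylic acid.
  CH(CH2NH2): pendant –CH2NH2: N on sp³ C, no adjacent C=O → amine.
  COOH: –COOH: carbonyl C bonded to –OH and C → carboxylic acid (the –OH is not a separate alcohol).
Amide appears at: CH2CONHCH2 → 1.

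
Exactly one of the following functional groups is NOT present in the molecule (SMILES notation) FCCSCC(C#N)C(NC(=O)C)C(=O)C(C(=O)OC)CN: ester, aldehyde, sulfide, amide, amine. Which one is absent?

aldehyde

ester: present (CH(COOCH3) — pendant –COOCH3: carbonyl C bonded to C and –OCH3 → ester).
amide: present (CH(NHCOCH3) — pendant –NHC(=O)CH3: N bonded to a carbonyl → amide (not amine)).
amine: present (CH2NH2 — –NH2 on an sp³ carbon with no adjacent C=O → amine).
sulfide: present (CH2SCH2 — C–S–C linkage → sulfide (thioether)).
aldehyde: absent. In CO, the carbonyl carbon is bonded to two carbons, so it is a ketone, not an aldehyde.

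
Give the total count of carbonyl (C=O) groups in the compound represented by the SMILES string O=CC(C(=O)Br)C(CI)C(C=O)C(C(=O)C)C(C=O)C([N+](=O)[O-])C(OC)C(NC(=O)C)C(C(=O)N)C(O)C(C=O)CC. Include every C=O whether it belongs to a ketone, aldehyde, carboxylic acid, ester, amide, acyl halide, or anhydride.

OHC: aldehyde, 1 C=O (running total 1).
CH(COBr): acyl halide, 1 C=O (running total 2).
CH(CHO): aldehyde, 1 C=O (running total 3).
CH(COCH3): ketone, 1 C=O (running total 4).
CH(CHO): aldehyde, 1 C=O (running total 5).
CH(NHCOCH3): amide, 1 C=O (running total 6).
CH(CONH2): amide, 1 C=O (running total 7).
CH(CHO): aldehyde, 1 C=O (running total 8).

8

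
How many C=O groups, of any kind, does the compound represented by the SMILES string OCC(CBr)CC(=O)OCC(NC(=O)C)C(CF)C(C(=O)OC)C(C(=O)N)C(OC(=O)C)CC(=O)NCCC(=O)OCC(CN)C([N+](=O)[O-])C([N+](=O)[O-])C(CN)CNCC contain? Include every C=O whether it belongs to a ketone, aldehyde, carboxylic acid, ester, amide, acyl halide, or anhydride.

7

CH2COOCH2: ester, 1 C=O (running total 1).
CH(NHCOCH3): amide, 1 C=O (running total 2).
CH(COOCH3): ester, 1 C=O (running total 3).
CH(CONH2): amide, 1 C=O (running total 4).
CH(OCOCH3): ester, 1 C=O (running total 5).
CH2CONHCH2: amide, 1 C=O (running total 6).
CH2COOCH2: ester, 1 C=O (running total 7).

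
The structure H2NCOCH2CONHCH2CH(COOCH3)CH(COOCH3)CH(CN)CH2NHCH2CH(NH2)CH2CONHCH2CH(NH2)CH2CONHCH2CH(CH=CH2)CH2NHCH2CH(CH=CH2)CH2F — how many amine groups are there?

Taking each segment in turn:
  H2NCO: –C(=O)NH2: carbonyl C bonded to C and to N → amide (the N is not a separate amine).
  CH2CONHCH2: –C(=O)–N– linkage → amide (the N is not an amine).
  CH(COOCH3): pendant –COOCH3: carbonyl C bonded to C and –OCH3 → ester.
  CH(COOCH3): pendant –COOCH3: carbonyl C bonded to C and –OCH3 → ester.
  CH(CN): pendant –C≡N: nitrile.
  CH2NHCH2: C–N–C with sp³ carbons and no adjacent C=O → amine (secondary).
  CH(NH2): –NH2 on an sp³ carbon with no adjacent C=O → amine.
  CH2CONHCH2: –C(=O)–N– linkage → amide (the N is not an amine).
  CH(NH2): –NH2 on an sp³ carbon with no adjacent C=O → amine.
  CH2CONHCH2: –C(=O)–N– linkage → amide (the N is not an amine).
  CH(CH=CH2): pendant –CH=CH2: C=C double bond → alkene.
  CH2NHCH2: C–N–C with sp³ carbons and no adjacent C=O → amine (secondary).
  CH(CH=CH2): pendant –CH=CH2: C=C double bond → alkene.
  CH2F: halogen on an sp³ carbon → alkyl halide.
Amine appears at: CH2NHCH2, CH(NH2), CH(NH2), CH2NHCH2 → 4.

4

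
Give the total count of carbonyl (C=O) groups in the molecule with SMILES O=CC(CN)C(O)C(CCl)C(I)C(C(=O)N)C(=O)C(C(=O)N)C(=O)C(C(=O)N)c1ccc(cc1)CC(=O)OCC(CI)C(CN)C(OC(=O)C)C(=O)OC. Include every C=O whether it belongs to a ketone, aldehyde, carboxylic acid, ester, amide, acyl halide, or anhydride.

OHC: aldehyde, 1 C=O (running total 1).
CH(CONH2): amide, 1 C=O (running total 2).
CO: ketone, 1 C=O (running total 3).
CH(CONH2): amide, 1 C=O (running total 4).
CO: ketone, 1 C=O (running total 5).
CH(CONH2): amide, 1 C=O (running total 6).
CH2COOCH2: ester, 1 C=O (running total 7).
CH(OCOCH3): ester, 1 C=O (running total 8).
COOCH3: ester, 1 C=O (running total 9).

9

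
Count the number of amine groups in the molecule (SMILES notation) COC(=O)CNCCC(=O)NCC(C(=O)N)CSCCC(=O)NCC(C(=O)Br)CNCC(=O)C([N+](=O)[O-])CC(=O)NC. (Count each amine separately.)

2

Reading the structure from left to right:
  CH3OOC: CH3O–C(=O)–: carbonyl C bonded to C and to –OCH3 → ester (not ketone + ether).
  CH2NHCH2: C–N–C with sp³ carbons and no adjacent C=O → amine (secondary).
  CH2CONHCH2: –C(=O)–N– linkage → amide (the N is not an amine).
  CH(CONH2): pendant –CONH2: carbonyl C bonded to C and N → amide.
  CH2SCH2: C–S–C linkage → sulfide (thioether).
  CH2CONHCH2: –C(=O)–N– linkage → amide (the N is not an amine).
  CH(COBr): pendant –C(=O)X: carbonyl C bonded to C and halogen → acyl halide.
  CH2NHCH2: C–N–C with sp³ carbons and no adjacent C=O → amine (secondary).
  CO: –C(=O)– with carbon on both sides → ketone.
  CH(NO2): –NO2 on an sp³ carbon → nitro (the N=O is not a carbonyl).
  CONHCH3: –C(=O)NHCH3: carbonyl C bonded to C and to N → amide (the N is not an amine).
Amine appears at: CH2NHCH2, CH2NHCH2 → 2.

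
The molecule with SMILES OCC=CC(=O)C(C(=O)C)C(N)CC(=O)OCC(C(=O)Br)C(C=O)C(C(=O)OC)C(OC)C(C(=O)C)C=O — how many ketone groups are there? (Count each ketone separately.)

Working along the chain:
  HOCH2: HO– on an sp³ carbon → alcohol.
  CH=CH: C=C double bond → alkene.
  CO: –C(=O)– with carbon on both sides → ketone.
  CH(COCH3): pendant –COCH3: carbonyl C bonded to two carbons → ketone.
  CH(NH2): –NH2 on an sp³ carbon with no adjacent C=O → amine.
  CH2COOCH2: –C(=O)–O–C with C on the carbonyl side → ester.
  CH(COBr): pendant –C(=O)X: carbonyl C bonded to C and halogen → acyl halide.
  CH(CHO): pendant –CHO: carbonyl C bonded to C and H → aldehyde.
  CH(COOCH3): pendant –COOCH3: carbonyl C bonded to C and –OCH3 → ester.
  CH(OCH3): pendant –OCH3: C–O–C with sp³ C, no adjacent C=O → ether.
  CH(COCH3): pendant –COCH3: carbonyl C bonded to two carbons → ketone.
  CHO: terminal –CHO: carbonyl C bonded to H and C → aldehyde.
Ketone appears at: CO, CH(COCH3), CH(COCH3) → 3.

3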